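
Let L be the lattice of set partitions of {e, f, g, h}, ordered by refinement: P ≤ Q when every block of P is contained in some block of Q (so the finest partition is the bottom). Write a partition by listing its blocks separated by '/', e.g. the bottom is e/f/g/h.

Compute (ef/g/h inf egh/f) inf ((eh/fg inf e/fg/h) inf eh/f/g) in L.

ef/g/h ∧ egh/f = e/f/g/h
eh/fg ∧ e/fg/h = e/fg/h
e/fg/h ∧ eh/f/g = e/f/g/h
e/f/g/h ∧ e/f/g/h = e/f/g/h

e/f/g/h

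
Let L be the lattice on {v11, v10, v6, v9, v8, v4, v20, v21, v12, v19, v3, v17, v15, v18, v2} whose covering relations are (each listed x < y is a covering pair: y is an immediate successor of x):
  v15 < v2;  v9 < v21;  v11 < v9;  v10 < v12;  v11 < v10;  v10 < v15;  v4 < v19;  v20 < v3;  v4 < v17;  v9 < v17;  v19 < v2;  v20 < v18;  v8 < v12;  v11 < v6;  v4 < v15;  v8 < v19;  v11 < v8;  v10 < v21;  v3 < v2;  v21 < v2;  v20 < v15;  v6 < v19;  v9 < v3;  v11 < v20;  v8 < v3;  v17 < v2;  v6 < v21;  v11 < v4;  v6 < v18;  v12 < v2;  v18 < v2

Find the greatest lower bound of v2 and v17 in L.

v17

Common lower bounds of {v2, v17}: v11, v17, v4, v9.
The greatest among these is v17.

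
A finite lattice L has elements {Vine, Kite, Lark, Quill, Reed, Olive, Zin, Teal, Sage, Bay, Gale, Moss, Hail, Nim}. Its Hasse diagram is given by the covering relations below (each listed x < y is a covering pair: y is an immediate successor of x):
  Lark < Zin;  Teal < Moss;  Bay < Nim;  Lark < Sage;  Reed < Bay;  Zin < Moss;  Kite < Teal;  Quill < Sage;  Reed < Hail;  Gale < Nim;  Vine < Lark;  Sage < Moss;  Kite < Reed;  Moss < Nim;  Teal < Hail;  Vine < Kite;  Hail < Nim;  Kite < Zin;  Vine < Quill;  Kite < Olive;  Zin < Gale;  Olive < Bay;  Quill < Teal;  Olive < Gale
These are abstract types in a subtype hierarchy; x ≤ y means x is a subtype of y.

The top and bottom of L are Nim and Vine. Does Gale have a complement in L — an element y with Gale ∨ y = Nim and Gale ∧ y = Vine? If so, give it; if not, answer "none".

Need y with Gale ∨ y = Nim and Gale ∧ y = Vine.
Checking each element gives: Quill.

Quill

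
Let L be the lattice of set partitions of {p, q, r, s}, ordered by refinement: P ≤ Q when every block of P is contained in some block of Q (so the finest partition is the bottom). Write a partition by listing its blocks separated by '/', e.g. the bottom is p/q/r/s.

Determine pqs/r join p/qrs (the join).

The join of pqs/r and p/qrs merges any blocks that overlap across the partitions, giving pqrs.

pqrs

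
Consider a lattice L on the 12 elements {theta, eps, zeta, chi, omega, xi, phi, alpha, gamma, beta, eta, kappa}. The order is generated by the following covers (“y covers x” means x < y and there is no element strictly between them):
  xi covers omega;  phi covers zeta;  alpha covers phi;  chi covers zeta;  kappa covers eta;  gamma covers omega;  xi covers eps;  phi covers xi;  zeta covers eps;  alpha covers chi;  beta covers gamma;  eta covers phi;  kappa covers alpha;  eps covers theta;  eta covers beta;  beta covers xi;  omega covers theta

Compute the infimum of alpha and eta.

Common lower bounds of {alpha, eta}: eps, omega, phi, theta, xi, zeta.
The greatest among these is phi.

phi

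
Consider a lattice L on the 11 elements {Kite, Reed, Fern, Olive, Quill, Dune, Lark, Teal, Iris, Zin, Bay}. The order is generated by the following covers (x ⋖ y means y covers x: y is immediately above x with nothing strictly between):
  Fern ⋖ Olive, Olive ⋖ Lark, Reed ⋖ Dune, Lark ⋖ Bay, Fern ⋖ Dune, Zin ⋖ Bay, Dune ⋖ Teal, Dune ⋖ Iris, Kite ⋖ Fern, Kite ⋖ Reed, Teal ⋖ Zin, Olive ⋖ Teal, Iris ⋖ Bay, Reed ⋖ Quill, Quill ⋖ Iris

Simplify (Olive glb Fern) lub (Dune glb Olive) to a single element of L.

Fern

Olive ∧ Fern = Fern
Dune ∧ Olive = Fern
Fern ∨ Fern = Fern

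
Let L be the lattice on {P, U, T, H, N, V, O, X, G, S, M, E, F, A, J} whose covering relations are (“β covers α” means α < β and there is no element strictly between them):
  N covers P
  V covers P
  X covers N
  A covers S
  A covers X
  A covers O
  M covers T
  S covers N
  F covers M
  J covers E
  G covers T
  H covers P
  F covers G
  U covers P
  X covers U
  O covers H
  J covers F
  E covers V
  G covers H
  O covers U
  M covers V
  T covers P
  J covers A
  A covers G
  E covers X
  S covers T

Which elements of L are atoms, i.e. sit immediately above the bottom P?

The atoms are exactly the elements that cover P: H, N, T, U, V.

H, N, T, U, V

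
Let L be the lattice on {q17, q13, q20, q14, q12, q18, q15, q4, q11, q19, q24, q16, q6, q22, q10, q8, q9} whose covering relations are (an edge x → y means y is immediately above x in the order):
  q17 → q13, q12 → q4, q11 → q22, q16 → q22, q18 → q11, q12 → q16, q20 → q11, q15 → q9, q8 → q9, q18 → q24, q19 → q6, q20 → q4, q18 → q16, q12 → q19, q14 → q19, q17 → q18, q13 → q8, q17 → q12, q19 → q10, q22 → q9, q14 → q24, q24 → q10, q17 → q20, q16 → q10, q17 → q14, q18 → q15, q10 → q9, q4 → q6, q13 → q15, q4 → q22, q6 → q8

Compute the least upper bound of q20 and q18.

q11

Common upper bounds of {q20, q18}: q11, q22, q9.
The least among these is q11.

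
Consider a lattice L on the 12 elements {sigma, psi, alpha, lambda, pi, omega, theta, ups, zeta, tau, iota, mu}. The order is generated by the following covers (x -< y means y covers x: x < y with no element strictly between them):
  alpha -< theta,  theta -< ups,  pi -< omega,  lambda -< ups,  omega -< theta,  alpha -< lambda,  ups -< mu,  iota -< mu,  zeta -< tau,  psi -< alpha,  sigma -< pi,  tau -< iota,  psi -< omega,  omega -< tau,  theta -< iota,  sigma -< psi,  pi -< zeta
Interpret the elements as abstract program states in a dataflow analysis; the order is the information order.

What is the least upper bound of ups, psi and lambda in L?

Common upper bounds of {ups, psi, lambda}: mu, ups.
The least among these is ups.

ups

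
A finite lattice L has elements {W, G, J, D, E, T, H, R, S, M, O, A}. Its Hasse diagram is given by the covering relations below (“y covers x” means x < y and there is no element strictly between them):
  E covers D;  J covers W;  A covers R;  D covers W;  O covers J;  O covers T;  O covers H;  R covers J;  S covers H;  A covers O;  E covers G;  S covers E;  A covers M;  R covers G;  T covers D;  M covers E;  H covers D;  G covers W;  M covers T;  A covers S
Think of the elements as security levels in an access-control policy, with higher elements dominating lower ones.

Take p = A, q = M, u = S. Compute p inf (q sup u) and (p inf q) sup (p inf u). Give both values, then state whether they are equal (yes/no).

A; A; yes

q sup u = A, so p inf (q sup u) = A inf A = A.
p inf q = M and p inf u = S, so (p inf q) sup (p inf u) = M sup S = A.
Equal: yes.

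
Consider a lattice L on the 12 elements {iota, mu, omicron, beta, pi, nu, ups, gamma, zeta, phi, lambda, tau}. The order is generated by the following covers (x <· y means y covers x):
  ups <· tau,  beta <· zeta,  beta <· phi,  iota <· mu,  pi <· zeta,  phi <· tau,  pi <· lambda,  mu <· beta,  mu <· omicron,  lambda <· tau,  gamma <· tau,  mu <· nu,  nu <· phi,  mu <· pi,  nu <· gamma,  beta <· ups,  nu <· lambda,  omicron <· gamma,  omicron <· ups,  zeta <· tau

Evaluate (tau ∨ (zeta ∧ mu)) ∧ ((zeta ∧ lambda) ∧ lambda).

pi

zeta ∧ mu = mu
tau ∨ mu = tau
zeta ∧ lambda = pi
pi ∧ lambda = pi
tau ∧ pi = pi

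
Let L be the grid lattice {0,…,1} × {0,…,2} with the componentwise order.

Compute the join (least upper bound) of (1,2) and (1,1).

In a product of chains, the join is componentwise max, giving (1,2).

(1,2)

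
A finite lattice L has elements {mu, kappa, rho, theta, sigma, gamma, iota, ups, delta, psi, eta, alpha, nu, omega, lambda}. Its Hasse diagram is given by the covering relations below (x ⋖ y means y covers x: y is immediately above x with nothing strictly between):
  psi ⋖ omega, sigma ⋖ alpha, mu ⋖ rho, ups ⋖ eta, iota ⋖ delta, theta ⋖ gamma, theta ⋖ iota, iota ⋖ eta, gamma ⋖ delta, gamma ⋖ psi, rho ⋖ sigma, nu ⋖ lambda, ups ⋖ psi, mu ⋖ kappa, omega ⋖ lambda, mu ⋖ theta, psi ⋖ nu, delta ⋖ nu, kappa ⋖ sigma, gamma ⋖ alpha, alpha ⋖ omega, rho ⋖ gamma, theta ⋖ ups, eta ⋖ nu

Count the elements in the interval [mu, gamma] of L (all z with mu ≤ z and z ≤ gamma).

The interval [mu, gamma] = {gamma, mu, rho, theta}, which has 4 elements.

4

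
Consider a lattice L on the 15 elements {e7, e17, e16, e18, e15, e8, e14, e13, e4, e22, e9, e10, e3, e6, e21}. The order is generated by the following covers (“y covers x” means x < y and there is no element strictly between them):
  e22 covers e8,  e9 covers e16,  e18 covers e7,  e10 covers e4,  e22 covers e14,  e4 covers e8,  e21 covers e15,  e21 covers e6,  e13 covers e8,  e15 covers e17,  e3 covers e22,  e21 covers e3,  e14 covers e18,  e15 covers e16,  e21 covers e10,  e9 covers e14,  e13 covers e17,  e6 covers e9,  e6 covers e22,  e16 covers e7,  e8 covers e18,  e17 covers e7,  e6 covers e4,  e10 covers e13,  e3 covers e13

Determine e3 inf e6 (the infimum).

Common lower bounds of {e3, e6}: e14, e18, e22, e7, e8.
The greatest among these is e22.

e22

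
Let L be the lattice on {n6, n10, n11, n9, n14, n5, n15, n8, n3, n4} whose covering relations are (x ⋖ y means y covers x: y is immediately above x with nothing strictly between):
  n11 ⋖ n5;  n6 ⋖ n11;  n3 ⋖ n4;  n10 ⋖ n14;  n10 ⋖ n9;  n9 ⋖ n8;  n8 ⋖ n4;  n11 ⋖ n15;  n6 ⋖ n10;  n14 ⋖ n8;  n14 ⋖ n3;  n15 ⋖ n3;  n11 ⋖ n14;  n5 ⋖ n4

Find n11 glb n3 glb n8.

Common lower bounds of {n11, n3, n8}: n11, n6.
The greatest among these is n11.

n11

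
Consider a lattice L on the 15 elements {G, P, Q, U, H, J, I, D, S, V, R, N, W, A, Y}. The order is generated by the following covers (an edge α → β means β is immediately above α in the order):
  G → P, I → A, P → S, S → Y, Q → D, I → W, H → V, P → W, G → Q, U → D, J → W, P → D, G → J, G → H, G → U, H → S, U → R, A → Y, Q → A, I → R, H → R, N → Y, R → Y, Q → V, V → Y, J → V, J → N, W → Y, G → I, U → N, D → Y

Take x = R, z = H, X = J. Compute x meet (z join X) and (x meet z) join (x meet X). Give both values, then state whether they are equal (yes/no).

H; H; yes

z join X = V, so x meet (z join X) = R meet V = H.
x meet z = H and x meet X = G, so (x meet z) join (x meet X) = H join G = H.
Equal: yes.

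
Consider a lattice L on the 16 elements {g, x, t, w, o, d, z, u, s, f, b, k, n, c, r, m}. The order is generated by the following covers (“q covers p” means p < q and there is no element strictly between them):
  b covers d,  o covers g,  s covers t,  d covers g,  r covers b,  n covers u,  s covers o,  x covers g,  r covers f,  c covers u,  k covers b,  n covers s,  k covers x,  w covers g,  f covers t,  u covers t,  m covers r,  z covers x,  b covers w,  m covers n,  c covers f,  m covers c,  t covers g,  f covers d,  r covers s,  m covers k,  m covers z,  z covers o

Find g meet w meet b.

Common lower bounds of {g, w, b}: g.
The greatest among these is g.

g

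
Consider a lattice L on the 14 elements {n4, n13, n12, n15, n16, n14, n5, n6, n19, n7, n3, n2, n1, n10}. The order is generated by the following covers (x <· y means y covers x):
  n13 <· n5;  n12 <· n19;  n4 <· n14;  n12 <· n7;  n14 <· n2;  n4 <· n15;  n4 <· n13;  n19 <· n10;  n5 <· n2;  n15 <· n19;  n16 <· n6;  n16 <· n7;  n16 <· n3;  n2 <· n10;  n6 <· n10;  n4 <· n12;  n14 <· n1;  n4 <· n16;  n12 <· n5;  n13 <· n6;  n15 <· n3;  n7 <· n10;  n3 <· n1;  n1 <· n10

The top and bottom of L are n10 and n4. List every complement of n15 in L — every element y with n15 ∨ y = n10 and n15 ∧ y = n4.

Need y with n15 ∨ y = n10 and n15 ∧ y = n4.
Checking each element gives: n13, n2, n5, n6, n7.

n13, n2, n5, n6, n7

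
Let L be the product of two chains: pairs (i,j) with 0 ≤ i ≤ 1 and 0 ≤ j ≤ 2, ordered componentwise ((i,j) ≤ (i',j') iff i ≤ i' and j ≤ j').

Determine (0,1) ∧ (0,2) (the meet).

(0,1)

In a product of chains, the meet is componentwise min, giving (0,1).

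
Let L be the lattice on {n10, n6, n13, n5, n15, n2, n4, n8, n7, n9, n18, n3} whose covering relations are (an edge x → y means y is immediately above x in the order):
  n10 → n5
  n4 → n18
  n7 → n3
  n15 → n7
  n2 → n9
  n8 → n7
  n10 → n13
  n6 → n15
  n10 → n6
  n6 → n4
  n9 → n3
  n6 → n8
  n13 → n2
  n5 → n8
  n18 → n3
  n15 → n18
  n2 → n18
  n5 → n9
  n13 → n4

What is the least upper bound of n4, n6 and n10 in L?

Common upper bounds of {n4, n6, n10}: n18, n3, n4.
The least among these is n4.

n4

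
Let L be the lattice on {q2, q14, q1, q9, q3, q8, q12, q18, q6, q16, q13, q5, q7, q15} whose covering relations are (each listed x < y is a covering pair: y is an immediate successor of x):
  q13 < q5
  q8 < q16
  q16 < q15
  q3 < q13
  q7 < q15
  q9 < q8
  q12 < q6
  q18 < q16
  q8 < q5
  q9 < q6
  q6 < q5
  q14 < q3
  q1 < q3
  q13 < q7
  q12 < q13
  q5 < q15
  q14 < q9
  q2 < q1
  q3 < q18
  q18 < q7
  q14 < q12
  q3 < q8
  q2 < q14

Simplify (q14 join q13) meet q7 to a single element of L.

q13

q14 ∨ q13 = q13
q13 ∧ q7 = q13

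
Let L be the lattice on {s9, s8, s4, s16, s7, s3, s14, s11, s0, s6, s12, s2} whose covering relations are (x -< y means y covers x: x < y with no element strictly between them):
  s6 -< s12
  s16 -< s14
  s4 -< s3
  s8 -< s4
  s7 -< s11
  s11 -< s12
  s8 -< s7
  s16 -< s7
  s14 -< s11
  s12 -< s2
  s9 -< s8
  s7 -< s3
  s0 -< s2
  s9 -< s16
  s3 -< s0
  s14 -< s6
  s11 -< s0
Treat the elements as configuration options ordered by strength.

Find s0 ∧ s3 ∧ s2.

s3

Common lower bounds of {s0, s3, s2}: s16, s3, s4, s7, s8, s9.
The greatest among these is s3.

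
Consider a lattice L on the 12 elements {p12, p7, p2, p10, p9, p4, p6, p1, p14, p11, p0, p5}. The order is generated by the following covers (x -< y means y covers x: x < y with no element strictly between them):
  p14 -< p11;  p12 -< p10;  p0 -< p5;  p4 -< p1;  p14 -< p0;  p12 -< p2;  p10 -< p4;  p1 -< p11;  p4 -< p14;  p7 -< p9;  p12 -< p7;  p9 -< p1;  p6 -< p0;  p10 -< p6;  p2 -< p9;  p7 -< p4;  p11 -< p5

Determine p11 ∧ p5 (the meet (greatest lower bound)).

Common lower bounds of {p11, p5}: p1, p10, p11, p12, p14, p2, p4, p7, p9.
The greatest among these is p11.

p11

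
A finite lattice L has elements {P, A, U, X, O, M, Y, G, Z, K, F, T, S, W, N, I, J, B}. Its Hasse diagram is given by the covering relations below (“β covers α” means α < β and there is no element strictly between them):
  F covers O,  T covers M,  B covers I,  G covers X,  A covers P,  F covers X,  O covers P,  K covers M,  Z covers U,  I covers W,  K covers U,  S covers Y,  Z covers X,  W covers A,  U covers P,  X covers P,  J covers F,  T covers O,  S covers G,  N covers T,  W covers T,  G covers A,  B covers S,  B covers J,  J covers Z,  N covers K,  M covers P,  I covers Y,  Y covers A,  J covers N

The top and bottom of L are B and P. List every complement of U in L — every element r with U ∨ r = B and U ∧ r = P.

Need r with U ∨ r = B and U ∧ r = P.
Checking each element gives: A, G, I, S, W, Y.

A, G, I, S, W, Y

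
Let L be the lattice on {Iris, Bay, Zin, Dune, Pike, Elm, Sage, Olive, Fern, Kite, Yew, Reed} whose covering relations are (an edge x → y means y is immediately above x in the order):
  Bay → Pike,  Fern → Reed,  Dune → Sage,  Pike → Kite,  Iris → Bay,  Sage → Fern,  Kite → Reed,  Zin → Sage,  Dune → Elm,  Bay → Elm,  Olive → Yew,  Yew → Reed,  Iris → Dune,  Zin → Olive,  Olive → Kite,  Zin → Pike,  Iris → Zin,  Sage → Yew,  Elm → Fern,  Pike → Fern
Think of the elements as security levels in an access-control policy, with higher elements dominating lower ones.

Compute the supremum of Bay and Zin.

Pike

Common upper bounds of {Bay, Zin}: Fern, Kite, Pike, Reed.
The least among these is Pike.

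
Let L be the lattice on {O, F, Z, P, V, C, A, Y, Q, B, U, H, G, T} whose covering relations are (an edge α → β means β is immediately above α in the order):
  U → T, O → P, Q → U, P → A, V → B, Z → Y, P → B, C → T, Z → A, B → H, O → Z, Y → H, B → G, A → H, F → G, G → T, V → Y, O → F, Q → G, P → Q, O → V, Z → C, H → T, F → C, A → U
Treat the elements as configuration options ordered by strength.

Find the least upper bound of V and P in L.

B

Common upper bounds of {V, P}: B, G, H, T.
The least among these is B.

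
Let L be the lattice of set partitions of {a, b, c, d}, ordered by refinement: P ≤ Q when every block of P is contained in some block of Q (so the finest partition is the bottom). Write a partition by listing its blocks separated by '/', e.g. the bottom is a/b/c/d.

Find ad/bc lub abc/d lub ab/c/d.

abcd

The join of ad/bc, abc/d, ab/c/d merges any blocks that overlap across the partitions, giving abcd.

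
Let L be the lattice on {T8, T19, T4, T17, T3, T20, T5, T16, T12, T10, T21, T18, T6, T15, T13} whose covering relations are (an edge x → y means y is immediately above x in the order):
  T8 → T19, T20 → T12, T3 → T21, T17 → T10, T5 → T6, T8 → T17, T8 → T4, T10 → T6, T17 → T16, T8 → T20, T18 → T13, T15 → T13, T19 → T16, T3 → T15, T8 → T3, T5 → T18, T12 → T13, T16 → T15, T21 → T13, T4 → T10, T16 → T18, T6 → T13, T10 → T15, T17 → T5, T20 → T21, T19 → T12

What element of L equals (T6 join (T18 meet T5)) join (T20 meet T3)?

T18 ∧ T5 = T5
T6 ∨ T5 = T6
T20 ∧ T3 = T8
T6 ∨ T8 = T6

T6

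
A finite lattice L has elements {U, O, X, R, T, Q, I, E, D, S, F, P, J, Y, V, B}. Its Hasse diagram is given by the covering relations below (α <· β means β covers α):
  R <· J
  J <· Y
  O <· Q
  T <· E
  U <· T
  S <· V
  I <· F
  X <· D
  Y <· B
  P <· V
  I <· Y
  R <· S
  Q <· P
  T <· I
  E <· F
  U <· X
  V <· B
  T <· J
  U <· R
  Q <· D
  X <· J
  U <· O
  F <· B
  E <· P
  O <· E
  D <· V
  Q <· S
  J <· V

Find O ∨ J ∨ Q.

Common upper bounds of {O, J, Q}: B, V.
The least among these is V.

V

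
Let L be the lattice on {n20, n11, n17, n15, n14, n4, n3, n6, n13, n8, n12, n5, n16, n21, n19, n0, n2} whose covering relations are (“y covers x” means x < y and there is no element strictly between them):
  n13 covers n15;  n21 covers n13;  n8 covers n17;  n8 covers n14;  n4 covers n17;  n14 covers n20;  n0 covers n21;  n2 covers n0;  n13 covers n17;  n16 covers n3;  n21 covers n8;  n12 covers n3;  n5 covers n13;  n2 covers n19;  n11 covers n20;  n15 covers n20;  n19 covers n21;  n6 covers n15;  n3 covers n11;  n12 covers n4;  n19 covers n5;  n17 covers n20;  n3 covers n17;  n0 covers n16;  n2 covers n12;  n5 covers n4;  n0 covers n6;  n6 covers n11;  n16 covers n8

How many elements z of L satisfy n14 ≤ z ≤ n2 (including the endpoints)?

The interval [n14, n2] = {n0, n14, n16, n19, n2, n21, n8}, which has 7 elements.

7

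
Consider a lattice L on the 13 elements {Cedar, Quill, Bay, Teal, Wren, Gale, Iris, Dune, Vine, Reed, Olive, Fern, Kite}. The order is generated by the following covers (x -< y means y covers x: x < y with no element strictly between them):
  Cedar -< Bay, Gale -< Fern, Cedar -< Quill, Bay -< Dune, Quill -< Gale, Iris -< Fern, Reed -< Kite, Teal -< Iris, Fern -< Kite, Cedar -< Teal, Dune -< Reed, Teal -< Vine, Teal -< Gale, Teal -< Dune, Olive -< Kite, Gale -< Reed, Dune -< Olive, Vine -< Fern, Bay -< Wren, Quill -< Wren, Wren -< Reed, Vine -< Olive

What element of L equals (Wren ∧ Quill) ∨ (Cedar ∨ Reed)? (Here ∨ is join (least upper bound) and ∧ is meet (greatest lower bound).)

Wren ∧ Quill = Quill
Cedar ∨ Reed = Reed
Quill ∨ Reed = Reed

Reed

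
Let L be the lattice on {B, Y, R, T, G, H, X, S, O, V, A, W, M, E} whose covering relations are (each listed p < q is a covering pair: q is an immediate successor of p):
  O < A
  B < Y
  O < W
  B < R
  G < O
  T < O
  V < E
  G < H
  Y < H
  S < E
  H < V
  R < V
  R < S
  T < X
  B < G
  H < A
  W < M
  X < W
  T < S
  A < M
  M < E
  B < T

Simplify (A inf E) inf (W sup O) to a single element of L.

A ∧ E = A
W ∨ O = W
A ∧ W = O

O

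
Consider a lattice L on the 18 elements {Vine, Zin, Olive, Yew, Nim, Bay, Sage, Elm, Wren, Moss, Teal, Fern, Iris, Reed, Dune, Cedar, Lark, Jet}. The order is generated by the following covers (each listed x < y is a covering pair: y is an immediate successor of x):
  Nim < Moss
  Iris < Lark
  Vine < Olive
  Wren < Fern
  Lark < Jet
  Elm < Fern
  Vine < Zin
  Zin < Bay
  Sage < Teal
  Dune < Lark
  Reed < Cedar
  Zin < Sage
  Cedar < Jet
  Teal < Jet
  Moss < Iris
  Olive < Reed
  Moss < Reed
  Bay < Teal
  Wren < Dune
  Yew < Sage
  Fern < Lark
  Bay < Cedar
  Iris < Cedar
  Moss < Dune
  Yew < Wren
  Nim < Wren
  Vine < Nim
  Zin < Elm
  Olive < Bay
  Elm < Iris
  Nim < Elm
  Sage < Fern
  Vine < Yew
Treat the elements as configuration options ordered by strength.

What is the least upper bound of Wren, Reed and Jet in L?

Jet

Common upper bounds of {Wren, Reed, Jet}: Jet.
The least among these is Jet.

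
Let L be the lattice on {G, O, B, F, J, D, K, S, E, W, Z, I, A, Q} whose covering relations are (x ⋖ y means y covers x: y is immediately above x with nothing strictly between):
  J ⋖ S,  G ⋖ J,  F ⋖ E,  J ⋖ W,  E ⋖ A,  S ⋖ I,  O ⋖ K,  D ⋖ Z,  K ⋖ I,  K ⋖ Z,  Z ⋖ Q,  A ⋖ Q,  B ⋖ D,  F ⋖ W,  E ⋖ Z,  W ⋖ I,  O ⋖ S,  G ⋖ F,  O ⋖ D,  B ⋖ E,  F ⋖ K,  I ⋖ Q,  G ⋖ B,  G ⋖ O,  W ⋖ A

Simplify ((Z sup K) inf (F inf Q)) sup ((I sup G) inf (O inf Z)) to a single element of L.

K

Z ∨ K = Z
F ∧ Q = F
Z ∧ F = F
I ∨ G = I
O ∧ Z = O
I ∧ O = O
F ∨ O = K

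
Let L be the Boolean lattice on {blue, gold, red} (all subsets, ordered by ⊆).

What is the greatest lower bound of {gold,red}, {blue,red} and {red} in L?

{red}

Under ⊆, meet is intersection: {gold,red} ∩ {blue,red} ∩ {red} = {red}.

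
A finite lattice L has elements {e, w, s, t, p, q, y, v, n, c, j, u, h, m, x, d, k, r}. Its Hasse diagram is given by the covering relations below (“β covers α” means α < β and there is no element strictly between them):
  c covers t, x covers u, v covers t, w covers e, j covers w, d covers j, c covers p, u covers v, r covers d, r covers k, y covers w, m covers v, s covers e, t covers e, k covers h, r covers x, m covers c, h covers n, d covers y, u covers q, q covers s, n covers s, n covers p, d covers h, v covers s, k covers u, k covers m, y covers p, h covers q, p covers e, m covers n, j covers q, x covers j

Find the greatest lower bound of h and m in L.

Common lower bounds of {h, m}: e, n, p, s.
The greatest among these is n.

n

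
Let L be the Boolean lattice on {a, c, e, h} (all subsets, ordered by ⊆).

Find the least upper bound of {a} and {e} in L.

Under ⊆, join is union: {a} ∪ {e} = {a,e}.

{a,e}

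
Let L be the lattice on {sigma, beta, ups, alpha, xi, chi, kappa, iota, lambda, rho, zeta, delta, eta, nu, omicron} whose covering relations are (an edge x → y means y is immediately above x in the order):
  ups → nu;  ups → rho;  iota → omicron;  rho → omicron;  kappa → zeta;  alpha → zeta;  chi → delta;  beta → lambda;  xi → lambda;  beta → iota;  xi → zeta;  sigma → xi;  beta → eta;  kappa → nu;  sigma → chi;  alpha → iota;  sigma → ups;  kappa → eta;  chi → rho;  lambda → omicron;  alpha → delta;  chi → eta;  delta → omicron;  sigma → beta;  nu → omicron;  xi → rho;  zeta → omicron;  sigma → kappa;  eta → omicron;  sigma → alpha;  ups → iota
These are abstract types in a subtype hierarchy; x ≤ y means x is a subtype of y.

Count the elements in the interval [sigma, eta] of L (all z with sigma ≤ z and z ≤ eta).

The interval [sigma, eta] = {beta, chi, eta, kappa, sigma}, which has 5 elements.

5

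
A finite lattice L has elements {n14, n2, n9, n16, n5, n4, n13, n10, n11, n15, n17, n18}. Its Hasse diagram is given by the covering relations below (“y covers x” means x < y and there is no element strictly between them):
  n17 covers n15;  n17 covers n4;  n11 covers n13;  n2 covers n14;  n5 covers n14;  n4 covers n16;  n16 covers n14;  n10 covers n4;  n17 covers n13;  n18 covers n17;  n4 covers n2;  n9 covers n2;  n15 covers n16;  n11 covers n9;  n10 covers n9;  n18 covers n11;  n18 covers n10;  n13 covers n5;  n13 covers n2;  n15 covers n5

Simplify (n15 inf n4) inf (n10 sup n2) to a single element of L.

n15 ∧ n4 = n16
n10 ∨ n2 = n10
n16 ∧ n10 = n16

n16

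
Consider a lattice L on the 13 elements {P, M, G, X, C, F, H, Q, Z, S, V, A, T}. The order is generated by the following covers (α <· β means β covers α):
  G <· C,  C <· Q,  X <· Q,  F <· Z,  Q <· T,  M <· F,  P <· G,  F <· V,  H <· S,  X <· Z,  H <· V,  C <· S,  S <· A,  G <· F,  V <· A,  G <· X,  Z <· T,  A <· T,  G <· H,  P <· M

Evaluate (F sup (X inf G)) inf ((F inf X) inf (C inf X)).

G

X ∧ G = G
F ∨ G = F
F ∧ X = G
C ∧ X = G
G ∧ G = G
F ∧ G = G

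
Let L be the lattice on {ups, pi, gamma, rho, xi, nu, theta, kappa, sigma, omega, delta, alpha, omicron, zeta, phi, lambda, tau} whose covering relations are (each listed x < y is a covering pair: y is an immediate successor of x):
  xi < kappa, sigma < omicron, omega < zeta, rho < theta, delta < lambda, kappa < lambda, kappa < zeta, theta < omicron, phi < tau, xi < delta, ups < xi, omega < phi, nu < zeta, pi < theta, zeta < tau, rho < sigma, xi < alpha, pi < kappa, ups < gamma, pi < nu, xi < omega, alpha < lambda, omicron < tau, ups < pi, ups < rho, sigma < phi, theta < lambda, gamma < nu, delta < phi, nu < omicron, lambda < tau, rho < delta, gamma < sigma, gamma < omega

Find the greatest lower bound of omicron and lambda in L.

Common lower bounds of {omicron, lambda}: pi, rho, theta, ups.
The greatest among these is theta.

theta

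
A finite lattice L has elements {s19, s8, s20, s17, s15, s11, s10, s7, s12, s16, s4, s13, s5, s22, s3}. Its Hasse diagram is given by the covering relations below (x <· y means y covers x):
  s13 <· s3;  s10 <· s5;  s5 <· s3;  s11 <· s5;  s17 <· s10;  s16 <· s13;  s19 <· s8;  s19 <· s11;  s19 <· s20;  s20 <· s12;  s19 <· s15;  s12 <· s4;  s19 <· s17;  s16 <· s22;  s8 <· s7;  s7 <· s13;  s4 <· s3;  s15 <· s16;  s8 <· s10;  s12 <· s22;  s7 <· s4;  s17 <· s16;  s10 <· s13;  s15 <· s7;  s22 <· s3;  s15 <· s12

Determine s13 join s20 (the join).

Common upper bounds of {s13, s20}: s3.
The least among these is s3.

s3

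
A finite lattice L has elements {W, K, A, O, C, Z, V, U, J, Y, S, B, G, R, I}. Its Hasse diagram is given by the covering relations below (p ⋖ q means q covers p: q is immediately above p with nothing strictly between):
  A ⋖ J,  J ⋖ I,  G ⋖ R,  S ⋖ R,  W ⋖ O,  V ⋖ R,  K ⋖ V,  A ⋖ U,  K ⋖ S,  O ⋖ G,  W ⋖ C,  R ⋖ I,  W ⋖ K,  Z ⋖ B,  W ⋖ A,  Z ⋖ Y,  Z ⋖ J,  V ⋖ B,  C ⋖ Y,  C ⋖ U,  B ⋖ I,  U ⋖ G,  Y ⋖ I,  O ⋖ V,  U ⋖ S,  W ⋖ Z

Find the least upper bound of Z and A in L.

J

Common upper bounds of {Z, A}: I, J.
The least among these is J.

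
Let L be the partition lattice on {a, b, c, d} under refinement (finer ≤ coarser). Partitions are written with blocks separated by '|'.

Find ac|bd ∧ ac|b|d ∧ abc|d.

ac|b|d

Common lower bounds of {ac|bd, ac|b|d, abc|d}: ac|b|d, a|b|c|d.
The greatest among these is ac|b|d.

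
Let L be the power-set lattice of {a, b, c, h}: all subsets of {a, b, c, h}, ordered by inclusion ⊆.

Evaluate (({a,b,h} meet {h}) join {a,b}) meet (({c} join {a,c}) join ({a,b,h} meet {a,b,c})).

{a,b,h} ∧ {h} = {h}
{h} ∨ {a,b} = {a,b,h}
{c} ∨ {a,c} = {a,c}
{a,b,h} ∧ {a,b,c} = {a,b}
{a,c} ∨ {a,b} = {a,b,c}
{a,b,h} ∧ {a,b,c} = {a,b}

{a,b}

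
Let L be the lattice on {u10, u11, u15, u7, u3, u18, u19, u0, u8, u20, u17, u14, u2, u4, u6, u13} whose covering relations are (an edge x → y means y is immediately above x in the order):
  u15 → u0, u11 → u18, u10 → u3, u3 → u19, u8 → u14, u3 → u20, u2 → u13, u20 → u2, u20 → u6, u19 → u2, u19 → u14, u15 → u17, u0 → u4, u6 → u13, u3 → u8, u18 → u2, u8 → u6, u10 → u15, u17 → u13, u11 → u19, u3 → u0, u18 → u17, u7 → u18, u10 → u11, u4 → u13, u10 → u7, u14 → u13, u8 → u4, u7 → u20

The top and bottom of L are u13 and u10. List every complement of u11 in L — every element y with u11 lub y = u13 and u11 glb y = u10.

Need y with u11 ∨ y = u13 and u11 ∧ y = u10.
Checking each element gives: u0, u4, u6.

u0, u4, u6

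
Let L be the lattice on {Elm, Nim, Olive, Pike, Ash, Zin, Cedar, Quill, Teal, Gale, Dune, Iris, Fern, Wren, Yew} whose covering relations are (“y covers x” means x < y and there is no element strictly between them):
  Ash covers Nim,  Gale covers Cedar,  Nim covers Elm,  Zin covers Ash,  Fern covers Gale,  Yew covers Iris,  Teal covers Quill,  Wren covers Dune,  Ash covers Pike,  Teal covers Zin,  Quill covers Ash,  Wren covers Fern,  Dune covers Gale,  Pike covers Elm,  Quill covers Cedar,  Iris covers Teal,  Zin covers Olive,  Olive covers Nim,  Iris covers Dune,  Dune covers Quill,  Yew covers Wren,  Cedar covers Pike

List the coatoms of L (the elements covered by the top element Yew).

Iris, Wren

The coatoms are exactly the elements covered by Yew: Iris, Wren.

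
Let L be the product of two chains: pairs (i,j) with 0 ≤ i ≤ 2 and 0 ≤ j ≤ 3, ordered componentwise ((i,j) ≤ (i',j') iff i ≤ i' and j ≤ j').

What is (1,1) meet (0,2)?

(0,1)

Common lower bounds of {(1,1), (0,2)}: (0,0), (0,1).
The greatest among these is (0,1).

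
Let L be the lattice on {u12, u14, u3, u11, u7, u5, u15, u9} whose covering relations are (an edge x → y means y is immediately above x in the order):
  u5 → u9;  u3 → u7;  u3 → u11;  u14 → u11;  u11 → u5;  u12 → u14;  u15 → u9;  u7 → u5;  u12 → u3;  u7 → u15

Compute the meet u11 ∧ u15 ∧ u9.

u3

Common lower bounds of {u11, u15, u9}: u12, u3.
The greatest among these is u3.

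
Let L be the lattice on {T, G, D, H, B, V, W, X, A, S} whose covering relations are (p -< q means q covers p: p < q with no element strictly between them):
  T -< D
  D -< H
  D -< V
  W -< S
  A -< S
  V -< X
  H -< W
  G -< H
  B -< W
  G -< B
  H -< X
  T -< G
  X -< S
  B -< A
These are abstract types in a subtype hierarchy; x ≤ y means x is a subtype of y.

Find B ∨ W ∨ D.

Common upper bounds of {B, W, D}: S, W.
The least among these is W.

W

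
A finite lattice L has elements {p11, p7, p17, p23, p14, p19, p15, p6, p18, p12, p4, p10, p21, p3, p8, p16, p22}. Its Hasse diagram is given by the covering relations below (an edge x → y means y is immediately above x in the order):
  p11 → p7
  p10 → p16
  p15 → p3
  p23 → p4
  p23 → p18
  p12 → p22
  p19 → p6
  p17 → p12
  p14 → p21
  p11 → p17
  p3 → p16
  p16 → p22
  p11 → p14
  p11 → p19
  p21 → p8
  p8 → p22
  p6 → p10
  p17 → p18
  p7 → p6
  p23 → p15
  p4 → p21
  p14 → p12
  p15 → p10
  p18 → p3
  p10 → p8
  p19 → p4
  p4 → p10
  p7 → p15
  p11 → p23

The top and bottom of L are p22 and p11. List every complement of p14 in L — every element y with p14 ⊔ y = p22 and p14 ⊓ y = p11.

Need y with p14 ∨ y = p22 and p14 ∧ y = p11.
Checking each element gives: p16, p18, p3.

p16, p18, p3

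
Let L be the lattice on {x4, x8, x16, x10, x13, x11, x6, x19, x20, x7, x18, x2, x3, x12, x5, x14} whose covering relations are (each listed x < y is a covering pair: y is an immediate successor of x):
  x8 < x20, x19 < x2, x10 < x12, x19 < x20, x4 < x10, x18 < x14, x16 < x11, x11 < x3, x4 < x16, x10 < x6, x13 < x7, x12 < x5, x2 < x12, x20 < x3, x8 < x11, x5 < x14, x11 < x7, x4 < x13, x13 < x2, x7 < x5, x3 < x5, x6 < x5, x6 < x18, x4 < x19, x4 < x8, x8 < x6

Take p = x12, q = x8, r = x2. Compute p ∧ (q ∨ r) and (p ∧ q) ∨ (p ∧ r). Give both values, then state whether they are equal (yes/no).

x12; x2; no

q ∨ r = x5, so p ∧ (q ∨ r) = x12 ∧ x5 = x12.
p ∧ q = x4 and p ∧ r = x2, so (p ∧ q) ∨ (p ∧ r) = x4 ∨ x2 = x2.
Equal: no.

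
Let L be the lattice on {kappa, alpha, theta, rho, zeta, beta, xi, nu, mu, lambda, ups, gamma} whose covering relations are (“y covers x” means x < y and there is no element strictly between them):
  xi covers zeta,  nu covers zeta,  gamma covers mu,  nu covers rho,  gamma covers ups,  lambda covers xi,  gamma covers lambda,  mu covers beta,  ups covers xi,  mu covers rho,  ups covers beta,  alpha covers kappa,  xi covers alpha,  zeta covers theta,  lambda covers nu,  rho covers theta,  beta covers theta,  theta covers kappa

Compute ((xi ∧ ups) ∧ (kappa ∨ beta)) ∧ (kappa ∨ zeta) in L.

theta

xi ∧ ups = xi
kappa ∨ beta = beta
xi ∧ beta = theta
kappa ∨ zeta = zeta
theta ∧ zeta = theta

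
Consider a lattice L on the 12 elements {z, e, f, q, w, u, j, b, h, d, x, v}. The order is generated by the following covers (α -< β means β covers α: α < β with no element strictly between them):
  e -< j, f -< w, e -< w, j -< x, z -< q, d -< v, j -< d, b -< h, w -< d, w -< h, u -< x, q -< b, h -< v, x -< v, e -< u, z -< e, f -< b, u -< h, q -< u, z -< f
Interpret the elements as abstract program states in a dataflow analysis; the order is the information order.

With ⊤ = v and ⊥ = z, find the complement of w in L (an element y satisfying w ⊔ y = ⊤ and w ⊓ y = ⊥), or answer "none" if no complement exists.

none

For every candidate y, either w ∨ y ≠ v or w ∧ y ≠ z; no complement exists.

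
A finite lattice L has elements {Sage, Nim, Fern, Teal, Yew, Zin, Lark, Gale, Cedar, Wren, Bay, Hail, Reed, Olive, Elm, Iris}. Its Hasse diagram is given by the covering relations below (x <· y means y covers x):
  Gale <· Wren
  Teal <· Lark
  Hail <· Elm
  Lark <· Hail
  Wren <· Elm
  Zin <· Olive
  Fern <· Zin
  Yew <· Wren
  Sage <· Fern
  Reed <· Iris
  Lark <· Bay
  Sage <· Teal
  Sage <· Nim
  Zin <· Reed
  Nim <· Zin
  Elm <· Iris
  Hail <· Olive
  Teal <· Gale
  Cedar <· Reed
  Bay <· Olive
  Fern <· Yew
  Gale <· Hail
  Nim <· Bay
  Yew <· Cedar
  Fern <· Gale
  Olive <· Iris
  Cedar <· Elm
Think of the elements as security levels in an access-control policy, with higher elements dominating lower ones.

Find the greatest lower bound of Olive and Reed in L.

Common lower bounds of {Olive, Reed}: Fern, Nim, Sage, Zin.
The greatest among these is Zin.

Zin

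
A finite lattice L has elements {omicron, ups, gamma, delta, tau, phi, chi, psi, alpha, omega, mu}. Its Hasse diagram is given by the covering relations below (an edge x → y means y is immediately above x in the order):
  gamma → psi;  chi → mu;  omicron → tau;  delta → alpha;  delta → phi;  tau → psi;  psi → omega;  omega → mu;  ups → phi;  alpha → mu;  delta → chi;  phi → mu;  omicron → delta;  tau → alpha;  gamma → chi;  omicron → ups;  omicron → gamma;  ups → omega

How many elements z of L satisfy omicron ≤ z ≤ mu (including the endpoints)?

11

The interval [omicron, mu] = {alpha, chi, delta, gamma, mu, omega, omicron, phi, psi, tau, ups}, which has 11 elements.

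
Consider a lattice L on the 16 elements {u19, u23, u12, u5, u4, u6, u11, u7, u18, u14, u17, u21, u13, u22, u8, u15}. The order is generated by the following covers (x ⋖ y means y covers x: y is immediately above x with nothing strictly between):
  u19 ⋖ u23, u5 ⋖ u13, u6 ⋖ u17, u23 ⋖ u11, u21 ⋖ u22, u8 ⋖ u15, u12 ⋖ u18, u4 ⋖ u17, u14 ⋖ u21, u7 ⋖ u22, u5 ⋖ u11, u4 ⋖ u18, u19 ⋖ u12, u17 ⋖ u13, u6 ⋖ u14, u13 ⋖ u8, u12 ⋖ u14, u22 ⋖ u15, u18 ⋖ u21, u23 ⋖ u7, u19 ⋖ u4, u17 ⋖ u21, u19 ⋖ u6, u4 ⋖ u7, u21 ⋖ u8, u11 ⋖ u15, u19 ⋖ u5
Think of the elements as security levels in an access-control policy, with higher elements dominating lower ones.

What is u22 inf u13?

u17

Common lower bounds of {u22, u13}: u17, u19, u4, u6.
The greatest among these is u17.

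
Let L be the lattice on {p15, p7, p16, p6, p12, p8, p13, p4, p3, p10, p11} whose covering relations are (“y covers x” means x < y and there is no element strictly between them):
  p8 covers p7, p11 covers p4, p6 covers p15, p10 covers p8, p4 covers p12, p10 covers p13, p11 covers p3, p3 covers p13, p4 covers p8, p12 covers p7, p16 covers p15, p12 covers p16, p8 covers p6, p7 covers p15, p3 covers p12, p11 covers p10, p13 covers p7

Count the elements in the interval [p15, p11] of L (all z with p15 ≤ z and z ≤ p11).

The interval [p15, p11] = {p10, p11, p12, p13, p15, p16, p3, p4, p6, p7, p8}, which has 11 elements.

11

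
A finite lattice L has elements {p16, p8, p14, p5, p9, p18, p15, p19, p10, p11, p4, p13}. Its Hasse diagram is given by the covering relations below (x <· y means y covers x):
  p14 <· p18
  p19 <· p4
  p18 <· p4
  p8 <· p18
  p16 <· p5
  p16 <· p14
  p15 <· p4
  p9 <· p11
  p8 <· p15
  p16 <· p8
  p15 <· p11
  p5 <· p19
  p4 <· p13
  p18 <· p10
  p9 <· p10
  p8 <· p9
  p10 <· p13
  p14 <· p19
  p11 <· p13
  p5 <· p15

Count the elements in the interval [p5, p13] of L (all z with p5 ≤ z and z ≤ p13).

The interval [p5, p13] = {p11, p13, p15, p19, p4, p5}, which has 6 elements.

6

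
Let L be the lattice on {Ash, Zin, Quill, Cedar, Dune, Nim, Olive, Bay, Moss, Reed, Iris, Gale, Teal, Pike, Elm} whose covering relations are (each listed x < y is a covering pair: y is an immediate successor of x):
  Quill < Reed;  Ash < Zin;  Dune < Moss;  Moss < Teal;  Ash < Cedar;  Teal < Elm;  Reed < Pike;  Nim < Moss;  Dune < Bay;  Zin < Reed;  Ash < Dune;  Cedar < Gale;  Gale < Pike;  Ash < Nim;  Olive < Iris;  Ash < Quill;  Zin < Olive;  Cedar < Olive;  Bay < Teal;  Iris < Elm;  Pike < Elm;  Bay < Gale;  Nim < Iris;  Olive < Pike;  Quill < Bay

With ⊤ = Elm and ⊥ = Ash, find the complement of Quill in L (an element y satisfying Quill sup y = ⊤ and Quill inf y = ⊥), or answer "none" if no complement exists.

Iris

Need y with Quill ∨ y = Elm and Quill ∧ y = Ash.
Checking each element gives: Iris.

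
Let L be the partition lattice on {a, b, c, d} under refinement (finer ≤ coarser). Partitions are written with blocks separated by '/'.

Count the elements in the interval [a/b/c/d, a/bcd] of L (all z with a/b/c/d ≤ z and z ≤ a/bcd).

5

The interval [a/b/c/d, a/bcd] = {a/b/c/d, a/b/cd, a/bc/d, a/bcd, a/bd/c}, which has 5 elements.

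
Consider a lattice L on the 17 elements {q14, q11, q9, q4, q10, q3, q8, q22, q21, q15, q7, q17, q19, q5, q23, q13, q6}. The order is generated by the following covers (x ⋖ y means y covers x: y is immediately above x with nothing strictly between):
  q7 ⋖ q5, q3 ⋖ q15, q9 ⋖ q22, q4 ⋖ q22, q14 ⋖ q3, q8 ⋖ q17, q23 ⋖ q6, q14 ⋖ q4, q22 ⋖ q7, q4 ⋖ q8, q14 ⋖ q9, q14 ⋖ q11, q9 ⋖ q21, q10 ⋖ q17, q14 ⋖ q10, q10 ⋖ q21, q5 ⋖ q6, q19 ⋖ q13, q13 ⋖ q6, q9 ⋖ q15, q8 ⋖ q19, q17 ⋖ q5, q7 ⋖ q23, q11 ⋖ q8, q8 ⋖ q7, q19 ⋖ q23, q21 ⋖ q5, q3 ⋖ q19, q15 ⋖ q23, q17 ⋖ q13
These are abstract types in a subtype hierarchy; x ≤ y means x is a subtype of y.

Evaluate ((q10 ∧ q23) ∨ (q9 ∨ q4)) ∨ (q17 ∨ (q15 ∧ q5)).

q10 ∧ q23 = q14
q9 ∨ q4 = q22
q14 ∨ q22 = q22
q15 ∧ q5 = q9
q17 ∨ q9 = q5
q22 ∨ q5 = q5

q5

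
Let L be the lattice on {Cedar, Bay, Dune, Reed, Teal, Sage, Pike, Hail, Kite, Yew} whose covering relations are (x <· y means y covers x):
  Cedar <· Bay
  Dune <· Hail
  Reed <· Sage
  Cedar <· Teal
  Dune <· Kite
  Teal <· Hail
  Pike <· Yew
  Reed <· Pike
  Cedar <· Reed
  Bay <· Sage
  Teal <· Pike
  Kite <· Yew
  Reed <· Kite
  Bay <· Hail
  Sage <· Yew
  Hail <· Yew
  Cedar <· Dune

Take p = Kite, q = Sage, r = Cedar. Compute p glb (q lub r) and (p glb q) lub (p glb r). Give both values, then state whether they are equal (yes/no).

q lub r = Sage, so p glb (q lub r) = Kite glb Sage = Reed.
p glb q = Reed and p glb r = Cedar, so (p glb q) lub (p glb r) = Reed lub Cedar = Reed.
Equal: yes.

Reed; Reed; yes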